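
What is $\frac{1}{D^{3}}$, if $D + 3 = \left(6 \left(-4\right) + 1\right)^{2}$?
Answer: $\frac{1}{145531576} \approx 6.8714 \cdot 10^{-9}$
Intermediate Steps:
$D = 526$ ($D = -3 + \left(6 \left(-4\right) + 1\right)^{2} = -3 + \left(-24 + 1\right)^{2} = -3 + \left(-23\right)^{2} = -3 + 529 = 526$)
$\frac{1}{D^{3}} = \frac{1}{526^{3}} = \frac{1}{145531576}$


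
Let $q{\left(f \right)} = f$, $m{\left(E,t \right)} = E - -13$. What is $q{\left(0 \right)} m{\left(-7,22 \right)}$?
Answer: $0$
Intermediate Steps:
$m{\left(E,t \right)} = 13 + E$ ($m{\left(E,t \right)} = E + 13 = 13 + E$)
$q{\left(0 \right)} m{\left(-7,22 \right)} = 0 \left(13 - 7\right) = 0 \cdot 6 = 0$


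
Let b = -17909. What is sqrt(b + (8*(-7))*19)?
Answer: I*sqrt(18973) ≈ 137.74*I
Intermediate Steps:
sqrt(b + (8*(-7))*19) = sqrt(-17909 + (8*(-7))*19) = sqrt(-17909 - 56*19) = sqrt(-17909 - 1064) = sqrt(-18973) = I*sqrt(18973)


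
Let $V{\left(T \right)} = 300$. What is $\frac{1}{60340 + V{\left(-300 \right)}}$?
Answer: $\frac{1}{60640} \approx 1.6491 \cdot 10^{-5}$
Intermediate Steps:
$\frac{1}{60340 + V{\left(-300 \right)}} = \frac{1}{60340 + 300} = \frac{1}{60640}$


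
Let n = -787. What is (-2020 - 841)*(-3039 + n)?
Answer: 10946186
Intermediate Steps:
(-2020 - 841)*(-3039 + n) = (-2020 - 841)*(-3039 - 787) = -2861*(-3826) = 10946186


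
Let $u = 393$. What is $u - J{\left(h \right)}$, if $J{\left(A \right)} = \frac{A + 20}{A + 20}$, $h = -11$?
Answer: $392$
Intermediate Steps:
$J{\left(A \right)} = 1$ ($J{\left(A \right)} = \frac{20 + A}{20 + A} = 1$)
$u - J{\left(h \right)} = 393 - 1 = 392$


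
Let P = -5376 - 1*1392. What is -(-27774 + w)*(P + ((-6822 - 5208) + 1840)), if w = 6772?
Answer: -356151916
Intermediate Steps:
P = -6768 (P = -5376 - 1392 = -6768)
-(-27774 + w)*(P + ((-6822 - 5208) + 1840)) = -(-27774 + 6772)*(-6768 + ((-6822 - 5208) + 1840)) = -(-21002)*(-6768 + (-12030 + 1840)) = -(-21002)*(-6768 - 10190) = -(-21002)*(-16958) = -1*356151916 = -356151916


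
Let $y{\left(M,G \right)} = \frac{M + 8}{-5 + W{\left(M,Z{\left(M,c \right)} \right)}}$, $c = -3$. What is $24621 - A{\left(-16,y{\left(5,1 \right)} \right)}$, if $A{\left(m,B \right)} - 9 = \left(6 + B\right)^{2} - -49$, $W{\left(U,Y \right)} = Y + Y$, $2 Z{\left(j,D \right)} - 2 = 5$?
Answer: $\frac{97627}{4} \approx 24407.0$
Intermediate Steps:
$Z{\left(j,D \right)} = \frac{7}{2}$ ($Z{\left(j,D \right)} = 1 + \frac{1}{2} \cdot 5 = 1 + \frac{5}{2} = \frac{7}{2}$)
$W{\left(U,Y \right)} = 2 Y$
$y{\left(M,G \right)} = 4 + \frac{M}{2}$ ($y{\left(M,G \right)} = \frac{M + 8}{-5 + 2 \cdot \frac{7}{2}} = \frac{8 + M}{-5 + 7} = \frac{8 + M}{2} = \left(8 + M\right) \frac{1}{2} = 4 + \frac{M}{2}$)
$A{\left(m,B \right)} = 58 + \left(6 + B\right)^{2}$ ($A{\left(m,B \right)} = 9 + \left(\left(6 + B\right)^{2} - -49\right) = 9 + \left(\left(6 + B\right)^{2} + 49\right) = 9 + \left(49 + \left(6 + B\right)^{2}\right) = 58 + \left(6 + B\right)^{2}$)
$24621 - A{\left(-16,y{\left(5,1 \right)} \right)} = 24621 - \left(58 + \left(6 + \left(4 + \frac{1}{2} \cdot 5\right)\right)^{2}\right) = 24621 - \left(58 + \left(6 + \left(4 + \frac{5}{2}\right)\right)^{2}\right) = 24621 - \left(58 + \left(6 + \frac{13}{2}\right)^{2}\right) = 24621 - \left(58 + \left(\frac{25}{2}\right)^{2}\right) = 24621 - \left(58 + \frac{625}{4}\right) = 24621 - \frac{857}{4} = \frac{97627}{4}$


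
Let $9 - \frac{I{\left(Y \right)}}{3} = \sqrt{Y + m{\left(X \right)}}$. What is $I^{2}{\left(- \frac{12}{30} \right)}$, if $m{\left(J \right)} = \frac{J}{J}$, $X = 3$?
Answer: $\frac{3672}{5} - \frac{162 \sqrt{15}}{5} \approx 608.92$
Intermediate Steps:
$m{\left(J \right)} = 1$
$I{\left(Y \right)} = 27 - 3 \sqrt{1 + Y}$ ($I{\left(Y \right)} = 27 - 3 \sqrt{Y + 1} = 27 - 3 \sqrt{1 + Y}$)
$I^{2}{\left(- \frac{12}{30} \right)} = \left(27 - 3 \sqrt{1 - \frac{12}{30}}\right)^{2} = \left(27 - 3 \sqrt{1 - \frac{2}{5}}\right)^{2} = \left(27 - 3 \sqrt{\frac{3}{5}}\right)^{2} = \left(27 - 3 \frac{\sqrt{15}}{5}\right)^{2} = \left(27 - \frac{3 \sqrt{15}}{5}\right)^{2}$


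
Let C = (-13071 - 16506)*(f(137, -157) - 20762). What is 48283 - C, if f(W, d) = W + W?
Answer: -605925293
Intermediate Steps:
f(W, d) = 2*W
C = 605973576 (C = (-13071 - 16506)*(2*137 - 20762) = -29577*(274 - 20762) = -29577*(-20488) = 605973576)
48283 - C = 48283 - 1*605973576 = 48283 - 605973576 = -605925293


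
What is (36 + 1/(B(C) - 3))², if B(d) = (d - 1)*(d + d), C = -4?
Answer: 1776889/1369 ≈ 1297.9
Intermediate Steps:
B(d) = 2*d*(-1 + d) (B(d) = (-1 + d)*(2*d) = 2*d*(-1 + d))
(36 + 1/(B(C) - 3))² = (36 + 1/(2*(-4)*(-1 - 4) - 3))² = (36 + 1/(2*(-4)*(-5) - 3))² = (36 + 1/(40 - 3))² = (36 + 1/37)² = (1333/37)² = 1776889/1369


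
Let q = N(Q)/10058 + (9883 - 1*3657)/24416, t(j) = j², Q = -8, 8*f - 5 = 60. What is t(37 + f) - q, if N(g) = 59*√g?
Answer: 99422471/48832 - 59*I*√2/5029 ≈ 2036.0 - 0.016591*I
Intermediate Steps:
f = 65/8 (f = 5/8 + (⅛)*60 = 5/8 + 15/2 = 65/8 ≈ 8.1250)
q = 3113/12208 + 59*I*√2/5029 (q = (59*√(-8))/10058 + (9883 - 1*3657)/24416 = (59*(2*I*√2))*(1/10058) + (9883 - 3657)*(1/24416) = (118*I*√2)*(1/10058) + 6226*(1/24416) = 59*I*√2/5029 + 3113/12208 = 3113/12208 + 59*I*√2/5029 ≈ 0.255 + 0.016591*I)
t(37 + f) - q = (37 + 65/8)² - (3113/12208 + 59*I*√2/5029) = (361/8)² + (-3113/12208 - 59*I*√2/5029) = 130321/64 + (-3113/12208 - 59*I*√2/5029) = 99422471/48832 - 59*I*√2/5029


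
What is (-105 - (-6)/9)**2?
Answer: 97969/9 ≈ 10885.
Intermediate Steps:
(-105 - (-6)/9)**2 = (-105 - 1*(-2/3))**2 = (-105 + 2/3)**2 = (-313/3)**2 = 97969/9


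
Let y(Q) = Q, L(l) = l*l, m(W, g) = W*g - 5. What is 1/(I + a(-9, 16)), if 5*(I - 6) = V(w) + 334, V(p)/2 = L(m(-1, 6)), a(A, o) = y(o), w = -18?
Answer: 5/686 ≈ 0.0072886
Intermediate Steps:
m(W, g) = -5 + W*g
L(l) = l²
a(A, o) = o
V(p) = 242 (V(p) = 2*(-5 - 1*6)² = 2*(-5 - 6)² = 2*(-11)² = 2*121 = 242)
I = 606/5 (I = 6 + (242 + 334)/5 = 6 + (⅕)*576 = 6 + 576/5 = 606/5 ≈ 121.20)
1/(I + a(-9, 16)) = 1/(606/5 + 16) = 1/(686/5) = 5/686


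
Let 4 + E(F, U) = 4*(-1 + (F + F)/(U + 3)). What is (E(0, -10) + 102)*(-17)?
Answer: -1598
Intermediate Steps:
E(F, U) = -8 + 8*F/(3 + U) (E(F, U) = -4 + 4*(-1 + (F + F)/(U + 3)) = -4 + 4*(-1 + (2*F)/(3 + U)) = -4 + 4*(-1 + 2*F/(3 + U)) = -4 + (-4 + 8*F/(3 + U)) = -8 + 8*F/(3 + U))
(E(0, -10) + 102)*(-17) = (8*(-3 + 0 - 1*(-10))/(3 - 10) + 102)*(-17) = (8*(-3 + 0 + 10)/(-7) + 102)*(-17) = (8*(-⅐)*7 + 102)*(-17) = (-8 + 102)*(-17) = 94*(-17) = -1598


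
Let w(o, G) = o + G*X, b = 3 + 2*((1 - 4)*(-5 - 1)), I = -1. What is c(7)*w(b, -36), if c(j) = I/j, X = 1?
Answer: -3/7 ≈ -0.42857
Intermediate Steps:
c(j) = -1/j
b = 39 (b = 3 + 2*(-3*(-6)) = 3 + 2*18 = 3 + 36 = 39)
w(o, G) = G + o (w(o, G) = o + G*1 = o + G = G + o)
c(7)*w(b, -36) = (-1/7)*(-36 + 39) = -1*1/7*3 = -1/7*3 = -3/7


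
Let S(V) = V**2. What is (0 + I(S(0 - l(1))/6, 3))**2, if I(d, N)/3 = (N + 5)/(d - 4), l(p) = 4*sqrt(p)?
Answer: 324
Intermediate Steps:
I(d, N) = 3*(5 + N)/(-4 + d) (I(d, N) = 3*((N + 5)/(d - 4)) = 3*((5 + N)/(-4 + d)) = 3*(5 + N)/(-4 + d))
(0 + I(S(0 - l(1))/6, 3))**2 = (0 + 3*(5 + 3)/(-4 + (0 - 4*sqrt(1))**2/6))**2 = (0 + 3*8/(-4 + (0 - 4)**2*(1/6)))**2 = (0 + 3*8/(-4 + (-4)**2*(1/6)))**2 = (0 + 3*8/(-4 + 16*(1/6)))**2 = (0 + 3*8/(-4 + 8/3))**2 = (0 + 3*8/(-4/3))**2 = (0 + 3*(-3/4)*8)**2 = (0 - 18)**2 = (-18)**2 = 324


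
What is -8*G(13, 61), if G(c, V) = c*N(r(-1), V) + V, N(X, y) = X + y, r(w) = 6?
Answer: -7456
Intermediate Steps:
G(c, V) = V + c*(6 + V) (G(c, V) = c*(6 + V) + V = V + c*(6 + V))
-8*G(13, 61) = -8*(61 + 13*(6 + 61)) = -8*(61 + 13*67) = -8*(61 + 871) = -8*932 = -7456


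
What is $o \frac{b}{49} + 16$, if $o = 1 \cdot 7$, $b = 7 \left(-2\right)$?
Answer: $14$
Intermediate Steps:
$b = -14$
$o = 7$
$o \frac{b}{49} + 16 = 7 \left(- \frac{14}{49}\right) + 16 = 7 \left(\left(-14\right) \frac{1}{49}\right) + 16 = 7 \left(- \frac{2}{7}\right) + 16 = -2 + 16 = 14$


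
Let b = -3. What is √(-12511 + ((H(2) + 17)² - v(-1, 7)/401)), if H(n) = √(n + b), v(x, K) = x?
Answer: √(-1965470222 + 5467234*I)/401 ≈ 0.15377 + 110.56*I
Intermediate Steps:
H(n) = √(-3 + n) (H(n) = √(n - 3) = √(-3 + n))
√(-12511 + ((H(2) + 17)² - v(-1, 7)/401)) = √(-12511 + ((√(-3 + 2) + 17)² - (-1)/401)) = √(-12511 + ((√(-1) + 17)² - (-1)/401)) = √(-12511 + ((I + 17)² - 1*(-1/401))) = √(-12511 + ((17 + I)² + 1/401)) = √(-12511 + (1/401 + (17 + I)²)) = √(-5016910/401 + (17 + I)²)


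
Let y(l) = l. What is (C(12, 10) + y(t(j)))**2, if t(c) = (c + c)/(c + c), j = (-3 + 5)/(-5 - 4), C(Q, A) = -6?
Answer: 25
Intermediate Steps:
j = -2/9 (j = 2/(-9) = 2*(-1/9) = -2/9 ≈ -0.22222)
t(c) = 1 (t(c) = (2*c)/((2*c)) = (2*c)*(1/(2*c)) = 1)
(C(12, 10) + y(t(j)))**2 = (-6 + 1)**2 = (-5)**2 = 25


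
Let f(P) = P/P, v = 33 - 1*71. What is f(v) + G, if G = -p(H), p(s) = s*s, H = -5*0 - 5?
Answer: -24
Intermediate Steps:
v = -38 (v = 33 - 71 = -38)
H = -5 (H = 0 - 5 = -5)
p(s) = s²
f(P) = 1
G = -25 (G = -1*(-5)² = -1*25 = -25)
f(v) + G = 1 - 25 = -24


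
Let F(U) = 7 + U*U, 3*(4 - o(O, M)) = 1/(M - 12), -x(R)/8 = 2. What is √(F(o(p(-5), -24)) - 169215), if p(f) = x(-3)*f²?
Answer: I*√1973454623/108 ≈ 411.33*I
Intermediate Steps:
x(R) = -16 (x(R) = -8*2 = -16)
p(f) = -16*f²
o(O, M) = 4 - 1/(3*(-12 + M)) (o(O, M) = 4 - 1/(3*(M - 12)) = 4 - 1/(3*(-12 + M)))
F(U) = 7 + U²
√(F(o(p(-5), -24)) - 169215) = √((7 + ((-145 + 12*(-24))/(3*(-12 - 24)))²) - 169215) = √((7 + ((⅓)*(-145 - 288)/(-36))²) - 169215) = √((7 + ((⅓)*(-1/36)*(-433))²) - 169215) = √((7 + (433/108)²) - 169215) = √((7 + 187489/11664) - 169215) = √(269137/11664 - 169215) = √(-1973454623/11664) = I*√1973454623/108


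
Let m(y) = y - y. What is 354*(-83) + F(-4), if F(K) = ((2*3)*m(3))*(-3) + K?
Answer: -29386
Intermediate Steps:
m(y) = 0
F(K) = K (F(K) = ((2*3)*0)*(-3) + K = (6*0)*(-3) + K = 0*(-3) + K = 0 + K = K)
354*(-83) + F(-4) = 354*(-83) - 4 = -29382 - 4 = -29386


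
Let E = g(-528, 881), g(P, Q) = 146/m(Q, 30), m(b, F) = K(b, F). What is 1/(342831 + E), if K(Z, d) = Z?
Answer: 881/302034257 ≈ 2.9169e-6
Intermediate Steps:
m(b, F) = b
g(P, Q) = 146/Q
E = 146/881 ≈ 0.16572
1/(342831 + E) = 1/(342831 + 146/881) = 1/(302034257/881) = 881/302034257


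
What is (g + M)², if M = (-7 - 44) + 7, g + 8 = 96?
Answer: 1936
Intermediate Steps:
g = 88 (g = -8 + 96 = 88)
M = -44 (M = -51 + 7 = -44)
(g + M)² = (88 - 44)² = 44² = 1936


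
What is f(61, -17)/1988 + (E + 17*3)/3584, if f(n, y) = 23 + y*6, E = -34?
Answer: -8905/254464 ≈ -0.034995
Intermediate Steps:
f(n, y) = 23 + 6*y
f(61, -17)/1988 + (E + 17*3)/3584 = (23 + 6*(-17))/1988 + (-34 + 17*3)/3584 = (23 - 102)*(1/1988) + (-34 + 51)*(1/3584) = -79*1/1988 + 17*(1/3584) = -79/1988 + 17/3584 = -8905/254464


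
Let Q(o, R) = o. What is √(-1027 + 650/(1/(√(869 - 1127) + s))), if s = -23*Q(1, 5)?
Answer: √(-15977 + 650*I*√258) ≈ 39.426 + 132.41*I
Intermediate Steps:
s = -23 (s = -23*1 = -23)
√(-1027 + 650/(1/(√(869 - 1127) + s))) = √(-1027 + 650/(1/(√(869 - 1127) - 23))) = √(-1027 + 650/(1/(√(-258) - 23))) = √(-1027 + 650/(1/(I*√258 - 23))) = √(-1027 + 650/(1/(-23 + I*√258))) = √(-1027 + 650*(-23 + I*√258)) = √(-1027 + (-14950 + 650*I*√258)) = √(-15977 + 650*I*√258)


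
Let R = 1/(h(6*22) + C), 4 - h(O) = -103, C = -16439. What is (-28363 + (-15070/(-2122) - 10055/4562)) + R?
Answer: -1120875060028607/39525742812 ≈ -28358.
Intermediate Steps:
h(O) = 107 (h(O) = 4 - 1*(-103) = 4 + 103 = 107)
R = -1/16332 (R = 1/(107 - 16439) = 1/(-16332) = -1/16332 ≈ -6.1229e-5)
(-28363 + (-15070/(-2122) - 10055/4562)) + R = (-28363 + (-15070/(-2122) - 10055/4562)) - 1/16332 = (-28363 + (-15070*(-1/2122) - 10055*1/4562)) - 1/16332 = (-28363 + (7535/1061 - 10055/4562)) - 1/16332 = (-28363 + 23706315/4840282) - 1/16332 = -137261212051/4840282 - 1/16332 = -1120875060028607/39525742812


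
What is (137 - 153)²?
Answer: 256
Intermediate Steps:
(137 - 153)² = (-16)² = 256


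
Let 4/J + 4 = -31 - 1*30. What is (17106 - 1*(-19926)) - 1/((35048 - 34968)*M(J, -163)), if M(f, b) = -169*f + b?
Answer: 452086657/12208 ≈ 37032.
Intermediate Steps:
J = -4/65 (J = 4/(-4 + (-31 - 1*30)) = 4/(-4 + (-31 - 30)) = 4/(-4 - 61) = 4/(-65) = 4*(-1/65) = -4/65 ≈ -0.061538)
M(f, b) = b - 169*f
(17106 - 1*(-19926)) - 1/((35048 - 34968)*M(J, -163)) = (17106 - 1*(-19926)) - 1/((35048 - 34968)*(-163 - 169*(-4/65))) = (17106 + 19926) - 1/(80*(-163 + 52/5)) = 37032 - 1/(80*(-763/5)) = 37032 - (-5)/(80*763) = 37032 - 1*(-1/12208) = 37032 + 1/12208 = 452086657/12208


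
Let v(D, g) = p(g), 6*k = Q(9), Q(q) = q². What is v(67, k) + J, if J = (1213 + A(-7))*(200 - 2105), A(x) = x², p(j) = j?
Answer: -4808193/2 ≈ -2.4041e+6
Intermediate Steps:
k = 27/2 (k = (⅙)*9² = (⅙)*81 = 27/2 ≈ 13.500)
v(D, g) = g
J = -2404110 (J = (1213 + (-7)²)*(200 - 2105) = (1213 + 49)*(-1905) = 1262*(-1905) = -2404110)
v(67, k) + J = 27/2 - 2404110 = -4808193/2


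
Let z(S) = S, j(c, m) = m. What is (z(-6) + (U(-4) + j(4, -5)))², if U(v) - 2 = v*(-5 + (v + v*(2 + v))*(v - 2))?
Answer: 11449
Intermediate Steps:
U(v) = 2 + v*(-5 + (-2 + v)*(v + v*(2 + v))) (U(v) = 2 + v*(-5 + (v + v*(2 + v))*(v - 2)) = 2 + v*(-5 + (v + v*(2 + v))*(-2 + v)) = 2 + v*(-5 + (-2 + v)*(v + v*(2 + v))))
(z(-6) + (U(-4) + j(4, -5)))² = (-6 + ((2 + (-4)³ + (-4)⁴ - 6*(-4)² - 5*(-4)) - 5))² = (-6 + ((2 - 64 + 256 - 6*16 + 20) - 5))² = (-6 + ((2 - 64 + 256 - 96 + 20) - 5))² = (-6 + (118 - 5))² = (-6 + 113)² = 107² = 11449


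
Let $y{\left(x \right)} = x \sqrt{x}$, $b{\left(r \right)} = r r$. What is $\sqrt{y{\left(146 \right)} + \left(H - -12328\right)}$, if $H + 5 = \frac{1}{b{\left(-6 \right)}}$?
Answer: $\frac{\sqrt{443629 + 5256 \sqrt{146}}}{6} \approx 118.69$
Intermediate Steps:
$b{\left(r \right)} = r^{2}$
$H = - \frac{179}{36}$ ($H = -5 + \frac{1}{\left(-6\right)^{2}} = -5 + \frac{1}{36} = - \frac{179}{36} \approx -4.9722$)
$y{\left(x \right)} = x^{\frac{3}{2}}$
$\sqrt{y{\left(146 \right)} + \left(H - -12328\right)} = \sqrt{146^{\frac{3}{2}} - - \frac{443629}{36}} = \sqrt{146 \sqrt{146} + \left(- \frac{179}{36} + 12328\right)} = \sqrt{146 \sqrt{146} + \frac{443629}{36}} = \sqrt{\frac{443629}{36} + 146 \sqrt{146}}$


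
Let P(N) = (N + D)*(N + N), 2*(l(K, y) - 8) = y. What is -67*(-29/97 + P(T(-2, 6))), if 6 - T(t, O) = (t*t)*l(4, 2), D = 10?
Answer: -7796857/97 ≈ -80380.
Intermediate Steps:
l(K, y) = 8 + y/2
T(t, O) = 6 - 9*t² (T(t, O) = 6 - t*t*(8 + (½)*2) = 6 - t²*(8 + 1) = 6 - t²*9 = 6 - 9*t²)
P(N) = 2*N*(10 + N) (P(N) = (N + 10)*(N + N) = (10 + N)*(2*N) = 2*N*(10 + N))
-67*(-29/97 + P(T(-2, 6))) = -67*(-29/97 + 2*(6 - 9*(-2)²)*(10 + (6 - 9*(-2)²))) = -67*(-29*1/97 + 2*(6 - 9*4)*(10 + (6 - 9*4))) = -67*(-29/97 + 2*(6 - 36)*(10 + (6 - 36))) = -67*(-29/97 + 2*(-30)*(10 - 30)) = -67*(-29/97 + 2*(-30)*(-20)) = -67*(-29/97 + 1200) = -67*116371/97 = -7796857/97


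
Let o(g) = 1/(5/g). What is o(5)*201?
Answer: 201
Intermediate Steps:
o(g) = g/5 (o(g) = 1*(g/5) = g/5)
o(5)*201 = ((⅕)*5)*201 = 1*201 = 201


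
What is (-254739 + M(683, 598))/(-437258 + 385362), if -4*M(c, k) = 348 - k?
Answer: 39181/7984 ≈ 4.9074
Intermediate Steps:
M(c, k) = -87 + k/4 (M(c, k) = -(348 - k)/4 = -87 + k/4)
(-254739 + M(683, 598))/(-437258 + 385362) = (-254739 + (-87 + (¼)*598))/(-437258 + 385362) = (-254739 + (-87 + 299/2))/(-51896) = (-254739 + 125/2)*(-1/51896) = -509353/2*(-1/51896) = 39181/7984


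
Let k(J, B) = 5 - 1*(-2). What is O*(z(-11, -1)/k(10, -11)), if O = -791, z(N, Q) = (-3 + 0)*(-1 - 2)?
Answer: -1017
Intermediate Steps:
k(J, B) = 7 (k(J, B) = 5 + 2 = 7)
z(N, Q) = 9 (z(N, Q) = -3*(-3) = 9)
O*(z(-11, -1)/k(10, -11)) = -7119/7 = -791*9/7 = -1017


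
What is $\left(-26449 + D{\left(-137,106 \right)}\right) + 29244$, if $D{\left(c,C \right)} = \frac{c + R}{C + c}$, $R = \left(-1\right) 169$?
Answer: $\frac{86951}{31} \approx 2804.9$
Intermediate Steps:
$R = -169$
$D{\left(c,C \right)} = \frac{-169 + c}{C + c}$ ($D{\left(c,C \right)} = \frac{c - 169}{C + c} = \frac{-169 + c}{C + c}$)
$\left(-26449 + D{\left(-137,106 \right)}\right) + 29244 = \left(-26449 + \frac{-169 - 137}{106 - 137}\right) + 29244 = \left(-26449 + \frac{1}{-31} \left(-306\right)\right) + 29244 = \left(-26449 - - \frac{306}{31}\right) + 29244 = \left(-26449 + \frac{306}{31}\right) + 29244 = - \frac{819613}{31} + 29244 = \frac{86951}{31}$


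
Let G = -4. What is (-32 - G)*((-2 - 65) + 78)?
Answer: -308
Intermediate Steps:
(-32 - G)*((-2 - 65) + 78) = (-32 - 1*(-4))*((-2 - 65) + 78) = (-32 + 4)*(-67 + 78) = -28*11 = -308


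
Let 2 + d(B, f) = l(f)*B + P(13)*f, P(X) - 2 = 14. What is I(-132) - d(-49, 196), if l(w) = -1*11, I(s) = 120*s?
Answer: -19513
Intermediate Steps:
l(w) = -11
P(X) = 16 (P(X) = 2 + 14 = 16)
d(B, f) = -2 - 11*B + 16*f (d(B, f) = -2 + (-11*B + 16*f) = -2 - 11*B + 16*f)
I(-132) - d(-49, 196) = 120*(-132) - (-2 - 11*(-49) + 16*196) = -15840 - (-2 + 539 + 3136) = -15840 - 1*3673 = -15840 - 3673 = -19513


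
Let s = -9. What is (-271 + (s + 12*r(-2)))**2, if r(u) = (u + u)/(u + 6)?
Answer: 85264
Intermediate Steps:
r(u) = 2*u/(6 + u) (r(u) = (2*u)/(6 + u) = 2*u/(6 + u))
(-271 + (s + 12*r(-2)))**2 = (-271 + (-9 + 12*(2*(-2)/(6 - 2))))**2 = (-271 + (-9 + 12*(2*(-2)/4)))**2 = (-271 + (-9 + 12*(2*(-2)*(1/4))))**2 = (-271 + (-9 + 12*(-1)))**2 = (-271 + (-9 - 12))**2 = (-271 - 21)**2 = (-292)**2 = 85264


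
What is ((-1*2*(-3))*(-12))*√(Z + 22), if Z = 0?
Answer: -72*√22 ≈ -337.71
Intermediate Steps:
((-1*2*(-3))*(-12))*√(Z + 22) = ((-1*2*(-3))*(-12))*√(0 + 22) = (-2*(-3)*(-12))*√22 = (6*(-12))*√22 = -72*√22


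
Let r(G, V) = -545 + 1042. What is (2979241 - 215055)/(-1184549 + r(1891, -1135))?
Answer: -1382093/592026 ≈ -2.3345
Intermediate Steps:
r(G, V) = 497
(2979241 - 215055)/(-1184549 + r(1891, -1135)) = (2979241 - 215055)/(-1184549 + 497) = 2764186/(-1184052) = 2764186*(-1/1184052) = -1382093/592026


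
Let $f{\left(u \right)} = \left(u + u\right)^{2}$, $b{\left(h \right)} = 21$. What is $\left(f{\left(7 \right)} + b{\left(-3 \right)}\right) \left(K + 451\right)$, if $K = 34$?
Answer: $105245$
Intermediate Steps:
$f{\left(u \right)} = 4 u^{2}$ ($f{\left(u \right)} = \left(2 u\right)^{2} = 4 u^{2}$)
$\left(f{\left(7 \right)} + b{\left(-3 \right)}\right) \left(K + 451\right) = \left(4 \cdot 7^{2} + 21\right) \left(34 + 451\right) = \left(4 \cdot 49 + 21\right) 485 = \left(196 + 21\right) 485 = 217 \cdot 485 = 105245$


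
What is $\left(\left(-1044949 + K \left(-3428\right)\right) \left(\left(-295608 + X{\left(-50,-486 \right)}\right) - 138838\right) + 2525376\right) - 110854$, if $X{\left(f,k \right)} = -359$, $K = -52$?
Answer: $376844864387$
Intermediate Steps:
$\left(\left(-1044949 + K \left(-3428\right)\right) \left(\left(-295608 + X{\left(-50,-486 \right)}\right) - 138838\right) + 2525376\right) - 110854 = \left(\left(-1044949 - -178256\right) \left(\left(-295608 - 359\right) - 138838\right) + 2525376\right) - 110854 = \left(\left(-1044949 + 178256\right) \left(-295967 - 138838\right) + 2525376\right) - 110854 = \left(\left(-866693\right) \left(-434805\right) + 2525376\right) - 110854 = \left(376842449865 + 2525376\right) - 110854 = 376844975241 - 110854 = 376844864387$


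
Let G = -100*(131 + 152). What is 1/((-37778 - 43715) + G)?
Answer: -1/109793 ≈ -9.1080e-6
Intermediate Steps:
G = -28300 (G = -100*283 = -28300)
1/((-37778 - 43715) + G) = 1/((-37778 - 43715) - 28300) = 1/(-81493 - 28300) = 1/(-109793) = -1/109793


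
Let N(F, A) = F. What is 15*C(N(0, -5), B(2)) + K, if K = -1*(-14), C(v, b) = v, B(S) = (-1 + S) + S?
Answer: 14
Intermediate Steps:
B(S) = -1 + 2*S
K = 14
15*C(N(0, -5), B(2)) + K = 15*0 + 14 = 0 + 14 = 14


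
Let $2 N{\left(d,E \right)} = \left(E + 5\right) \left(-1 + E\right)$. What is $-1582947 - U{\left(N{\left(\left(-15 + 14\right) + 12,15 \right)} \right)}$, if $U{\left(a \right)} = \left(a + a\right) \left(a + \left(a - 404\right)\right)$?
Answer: $-1548227$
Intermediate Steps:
$N{\left(d,E \right)} = \frac{\left(-1 + E\right) \left(5 + E\right)}{2}$ ($N{\left(d,E \right)} = \frac{\left(E + 5\right) \left(-1 + E\right)}{2} = \frac{\left(5 + E\right) \left(-1 + E\right)}{2} = \frac{\left(-1 + E\right) \left(5 + E\right)}{2}$)
$U{\left(a \right)} = 2 a \left(-404 + 2 a\right)$ ($U{\left(a \right)} = 2 a \left(a + \left(a - 404\right)\right) = 2 a \left(a + \left(-404 + a\right)\right) = 2 a \left(-404 + 2 a\right)$)
$-1582947 - U{\left(N{\left(\left(-15 + 14\right) + 12,15 \right)} \right)} = -1582947 - 4 \left(- \frac{5}{2} + \frac{15^{2}}{2} + 2 \cdot 15\right) \left(-202 + \left(- \frac{5}{2} + \frac{15^{2}}{2} + 2 \cdot 15\right)\right) = -1582947 - 4 \left(- \frac{5}{2} + \frac{1}{2} \cdot 225 + 30\right) \left(-202 + \left(- \frac{5}{2} + \frac{1}{2} \cdot 225 + 30\right)\right) = -1582947 - 4 \left(- \frac{5}{2} + \frac{225}{2} + 30\right) \left(-202 + \left(- \frac{5}{2} + \frac{225}{2} + 30\right)\right) = -1582947 - 4 \cdot 140 \left(-202 + 140\right) = -1582947 - 4 \cdot 140 \left(-62\right) = -1582947 - -34720 = -1582947 + 34720 = -1548227$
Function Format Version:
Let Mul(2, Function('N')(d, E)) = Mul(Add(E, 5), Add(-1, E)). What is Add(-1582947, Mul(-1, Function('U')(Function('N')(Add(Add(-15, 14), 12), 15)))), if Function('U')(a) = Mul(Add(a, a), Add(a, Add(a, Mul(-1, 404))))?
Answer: -1548227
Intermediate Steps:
Function('N')(d, E) = Mul(Rational(1, 2), Add(-1, E), Add(5, E)) (Function('N')(d, E) = Mul(Rational(1, 2), Mul(Add(E, 5), Add(-1, E))) = Mul(Rational(1, 2), Mul(Add(5, E), Add(-1, E))) = Mul(Rational(1, 2), Mul(Add(-1, E), Add(5, E))) = Mul(Rational(1, 2), Add(-1, E), Add(5, E)))
Function('U')(a) = Mul(2, a, Add(-404, Mul(2, a))) (Function('U')(a) = Mul(Mul(2, a), Add(a, Add(a, -404))) = Mul(Mul(2, a), Add(a, Add(-404, a))) = Mul(Mul(2, a), Add(-404, Mul(2, a))) = Mul(2, a, Add(-404, Mul(2, a))))
Add(-1582947, Mul(-1, Function('U')(Function('N')(Add(Add(-15, 14), 12), 15)))) = Add(-1582947, Mul(-1, Mul(4, Add(Rational(-5, 2), Mul(Rational(1, 2), Pow(15, 2)), Mul(2, 15)), Add(-202, Add(Rational(-5, 2), Mul(Rational(1, 2), Pow(15, 2)), Mul(2, 15)))))) = Add(-1582947, Mul(-1, Mul(4, Add(Rational(-5, 2), Mul(Rational(1, 2), 225), 30), Add(-202, Add(Rational(-5, 2), Mul(Rational(1, 2), 225), 30))))) = Add(-1582947, Mul(-1, Mul(4, Add(Rational(-5, 2), Rational(225, 2), 30), Add(-202, Add(Rational(-5, 2), Rational(225, 2), 30))))) = Add(-1582947, Mul(-1, Mul(4, 140, Add(-202, 140)))) = Add(-1582947, Mul(-1, Mul(4, 140, -62))) = Add(-1582947, Mul(-1, -34720)) = Add(-1582947, 34720) = -1548227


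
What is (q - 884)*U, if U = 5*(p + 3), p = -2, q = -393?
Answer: -6385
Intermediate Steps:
U = 5 (U = 5*(-2 + 3) = 5*1 = 5)
(q - 884)*U = (-393 - 884)*5 = -1277*5 = -6385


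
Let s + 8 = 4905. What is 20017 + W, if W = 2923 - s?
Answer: 18043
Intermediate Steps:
s = 4897 (s = -8 + 4905 = 4897)
W = -1974 (W = 2923 - 1*4897 = 2923 - 4897 = -1974)
20017 + W = 20017 - 1974 = 18043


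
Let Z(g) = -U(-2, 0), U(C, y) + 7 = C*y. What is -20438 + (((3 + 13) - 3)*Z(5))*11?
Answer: -19437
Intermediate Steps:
U(C, y) = -7 + C*y
Z(g) = 7 (Z(g) = -(-7 - 2*0) = -(-7 + 0) = -1*(-7) = 7)
-20438 + (((3 + 13) - 3)*Z(5))*11 = -20438 + (((3 + 13) - 3)*7)*11 = -20438 + ((16 - 3)*7)*11 = -20438 + (13*7)*11 = -20438 + 91*11 = -20438 + 1001 = -19437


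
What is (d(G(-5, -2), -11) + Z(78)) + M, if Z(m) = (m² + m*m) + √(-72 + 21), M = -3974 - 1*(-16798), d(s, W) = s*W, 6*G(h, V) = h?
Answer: 150007/6 + I*√51 ≈ 25001.0 + 7.1414*I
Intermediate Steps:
G(h, V) = h/6
d(s, W) = W*s
M = 12824 (M = -3974 + 16798 = 12824)
Z(m) = 2*m² + I*√51 (Z(m) = (m² + m²) + √(-51) = 2*m² + I*√51)
(d(G(-5, -2), -11) + Z(78)) + M = (-11*(-5)/6 + (2*78² + I*√51)) + 12824 = (-11*(-⅚) + (2*6084 + I*√51)) + 12824 = (55/6 + (12168 + I*√51)) + 12824 = (73063/6 + I*√51) + 12824 = 150007/6 + I*√51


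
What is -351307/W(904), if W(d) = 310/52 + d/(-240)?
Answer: -68504865/428 ≈ -1.6006e+5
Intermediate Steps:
W(d) = 155/26 - d/240 (W(d) = 310*(1/52) + d*(-1/240) = 155/26 - d/240)
-351307/W(904) = -351307/(155/26 - 1/240*904) = -351307/(155/26 - 113/30) = -351307/428/195 = -351307*195/428 = -68504865/428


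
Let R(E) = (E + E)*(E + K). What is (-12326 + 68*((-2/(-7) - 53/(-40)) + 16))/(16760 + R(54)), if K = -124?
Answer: -778993/644000 ≈ -1.2096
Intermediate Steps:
R(E) = 2*E*(-124 + E) (R(E) = (E + E)*(E - 124) = (2*E)*(-124 + E) = 2*E*(-124 + E))
(-12326 + 68*((-2/(-7) - 53/(-40)) + 16))/(16760 + R(54)) = (-12326 + 68*((-2/(-7) - 53/(-40)) + 16))/(16760 + 2*54*(-124 + 54)) = (-12326 + 68*((-2*(-⅐) - 53*(-1/40)) + 16))/(16760 + 2*54*(-70)) = (-12326 + 68*((2/7 + 53/40) + 16))/(16760 - 7560) = (-12326 + 68*(451/280 + 16))/9200 = (-12326 + 68*(4931/280))*(1/9200) = (-12326 + 83827/70)*(1/9200) = -778993/70*1/9200 = -778993/644000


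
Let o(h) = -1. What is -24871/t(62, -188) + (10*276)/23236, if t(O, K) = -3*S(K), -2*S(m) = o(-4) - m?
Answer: -1543124/17427 ≈ -88.548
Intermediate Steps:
S(m) = 1/2 + m/2 (S(m) = -(-1 - m)/2 = 1/2 + m/2)
t(O, K) = -3/2 - 3*K/2 (t(O, K) = -3*(1/2 + K/2) = -3/2 - 3*K/2)
-24871/t(62, -188) + (10*276)/23236 = -24871/(-3/2 - 3/2*(-188)) + (10*276)/23236 = -24871/(-3/2 + 282) + 2760*(1/23236) = -24871/561/2 + 690/5809 = -24871*2/561 + 690/5809 = -266/3 + 690/5809 = -1543124/17427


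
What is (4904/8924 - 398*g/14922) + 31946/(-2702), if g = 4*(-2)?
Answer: -248722162505/22488058341 ≈ -11.060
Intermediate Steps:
g = -8
(4904/8924 - 398*g/14922) + 31946/(-2702) = (4904/8924 - 398*(-8)/14922) + 31946/(-2702) = (4904*(1/8924) + 3184*(1/14922)) + 31946*(-1/2702) = (1226/2231 + 1592/7461) - 15973/1351 = 12698938/16645491 - 15973/1351 = -248722162505/22488058341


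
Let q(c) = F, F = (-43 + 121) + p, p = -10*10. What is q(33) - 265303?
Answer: -265325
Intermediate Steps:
p = -100
F = -22 (F = (-43 + 121) - 100 = 78 - 100 = -22)
q(c) = -22
q(33) - 265303 = -22 - 265303 = -265325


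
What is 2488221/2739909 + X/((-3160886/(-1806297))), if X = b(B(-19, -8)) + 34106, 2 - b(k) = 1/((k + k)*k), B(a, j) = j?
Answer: 7202618359944443649/369516373306624 ≈ 19492.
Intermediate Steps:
b(k) = 2 - 1/(2*k²) (b(k) = 2 - 1/((k + k)*k) = 2 - 1/((2*k)*k) = 2 - 1/(2*k)/k = 2 - 1/(2*k²))
X = 4365823/128 (X = (2 - ½/(-8)²) + 34106 = (2 - ½*1/64) + 34106 = (2 - 1/128) + 34106 = 255/128 + 34106 = 4365823/128 ≈ 34108.)
2488221/2739909 + X/((-3160886/(-1806297))) = 2488221/2739909 + 4365823/(128*((-3160886/(-1806297)))) = 2488221*(1/2739909) + 4365823/(128*((-3160886*(-1/1806297)))) = 829407/913303 + 4365823/(128*(3160886/1806297)) = 829407/913303 + (4365823/128)*(1806297/3160886) = 829407/913303 + 7885972987431/404593408 = 7202618359944443649/369516373306624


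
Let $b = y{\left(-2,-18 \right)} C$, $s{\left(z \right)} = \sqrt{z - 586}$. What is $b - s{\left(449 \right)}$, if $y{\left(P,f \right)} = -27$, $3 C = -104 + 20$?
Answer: $756 - i \sqrt{137} \approx 756.0 - 11.705 i$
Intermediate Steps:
$C = -28$ ($C = \frac{-104 + 20}{3} = \frac{1}{3} \left(-84\right) = -28$)
$s{\left(z \right)} = \sqrt{-586 + z}$
$b = 756$ ($b = \left(-27\right) \left(-28\right) = 756$)
$b - s{\left(449 \right)} = 756 - \sqrt{-586 + 449} = 756 - \sqrt{-137} = 756 - i \sqrt{137}$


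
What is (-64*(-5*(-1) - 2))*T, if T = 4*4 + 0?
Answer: -3072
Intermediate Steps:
T = 16 (T = 16 + 0 = 16)
(-64*(-5*(-1) - 2))*T = -64*(-5*(-1) - 2)*16 = -64*(5 - 2)*16 = -64*3*16 = -192*16 = -3072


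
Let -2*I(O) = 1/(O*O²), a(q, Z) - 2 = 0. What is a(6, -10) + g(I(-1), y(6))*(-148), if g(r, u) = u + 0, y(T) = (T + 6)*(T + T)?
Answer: -21310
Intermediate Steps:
y(T) = 2*T*(6 + T) (y(T) = (6 + T)*(2*T) = 2*T*(6 + T))
a(q, Z) = 2 (a(q, Z) = 2 + 0 = 2)
I(O) = -1/(2*O³)
g(r, u) = u
a(6, -10) + g(I(-1), y(6))*(-148) = 2 + (2*6*(6 + 6))*(-148) = 2 + (2*6*12)*(-148) = 2 + 144*(-148) = 2 - 21312 = -21310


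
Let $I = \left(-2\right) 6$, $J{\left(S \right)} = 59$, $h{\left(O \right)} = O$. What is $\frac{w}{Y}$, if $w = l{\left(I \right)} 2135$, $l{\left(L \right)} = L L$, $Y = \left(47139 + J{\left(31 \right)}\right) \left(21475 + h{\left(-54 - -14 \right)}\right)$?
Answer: $\frac{10248}{33722971} \approx 0.00030389$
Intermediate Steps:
$I = -12$
$Y = 1011689130$ ($Y = \left(47139 + 59\right) \left(21475 - 40\right) = 47198 \left(21475 + \left(-54 + 14\right)\right) = 47198 \left(21475 - 40\right) = 47198 \cdot 21435 = 1011689130$)
$l{\left(L \right)} = L^{2}$
$w = 307440$ ($w = \left(-12\right)^{2} \cdot 2135 = 144 \cdot 2135 = 307440$)
$\frac{w}{Y} = \frac{307440}{1011689130} = 307440 \cdot \frac{1}{1011689130} = \frac{10248}{33722971}$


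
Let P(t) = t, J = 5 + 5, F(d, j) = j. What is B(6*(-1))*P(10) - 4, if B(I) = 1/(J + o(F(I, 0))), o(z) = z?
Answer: -3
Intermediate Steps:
J = 10
B(I) = ⅒ (B(I) = 1/(10 + 0) = 1/10 = ⅒)
B(6*(-1))*P(10) - 4 = (⅒)*10 - 4 = 1 - 4 = -3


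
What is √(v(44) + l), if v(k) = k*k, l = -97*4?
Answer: 6*√43 ≈ 39.345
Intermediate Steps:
l = -388
v(k) = k²
√(v(44) + l) = √(44² - 388) = √(1936 - 388) = √1548 = 6*√43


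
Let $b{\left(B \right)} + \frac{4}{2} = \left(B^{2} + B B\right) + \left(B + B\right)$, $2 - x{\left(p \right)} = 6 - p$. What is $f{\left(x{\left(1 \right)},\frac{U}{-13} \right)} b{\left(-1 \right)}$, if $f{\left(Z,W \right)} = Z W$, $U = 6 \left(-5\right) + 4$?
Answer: $12$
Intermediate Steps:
$x{\left(p \right)} = -4 + p$ ($x{\left(p \right)} = 2 - \left(6 - p\right) = 2 + \left(-6 + p\right) = -4 + p$)
$U = -26$ ($U = -30 + 4 = -26$)
$f{\left(Z,W \right)} = W Z$
$b{\left(B \right)} = -2 + 2 B + 2 B^{2}$ ($b{\left(B \right)} = -2 + \left(\left(B^{2} + B B\right) + \left(B + B\right)\right) = -2 + \left(\left(B^{2} + B^{2}\right) + 2 B\right) = -2 + \left(2 B^{2} + 2 B\right) = -2 + \left(2 B + 2 B^{2}\right) = -2 + 2 B + 2 B^{2}$)
$f{\left(x{\left(1 \right)},\frac{U}{-13} \right)} b{\left(-1 \right)} = - \frac{26}{-13} \left(-4 + 1\right) \left(-2 + 2 \left(-1\right) + 2 \left(-1\right)^{2}\right) = \left(-26\right) \left(- \frac{1}{13}\right) \left(-3\right) \left(-2 - 2 + 2 \cdot 1\right) = 2 \left(-3\right) \left(-2 - 2 + 2\right) = \left(-6\right) \left(-2\right) = 12$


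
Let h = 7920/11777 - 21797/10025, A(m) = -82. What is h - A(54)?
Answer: 9503977581/118064425 ≈ 80.498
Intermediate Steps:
h = -177305269/118064425 (h = 7920*(1/11777) - 21797*1/10025 = 7920/11777 - 21797/10025 = -177305269/118064425 ≈ -1.5018)
h - A(54) = -177305269/118064425 - 1*(-82) = -177305269/118064425 + 82 = 9503977581/118064425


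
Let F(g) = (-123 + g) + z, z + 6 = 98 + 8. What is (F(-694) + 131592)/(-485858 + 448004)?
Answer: -43625/12618 ≈ -3.4574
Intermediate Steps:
z = 100 (z = -6 + (98 + 8) = -6 + 106 = 100)
F(g) = -23 + g (F(g) = (-123 + g) + 100 = -23 + g)
(F(-694) + 131592)/(-485858 + 448004) = ((-23 - 694) + 131592)/(-485858 + 448004) = (-717 + 131592)/(-37854) = 130875*(-1/37854) = -43625/12618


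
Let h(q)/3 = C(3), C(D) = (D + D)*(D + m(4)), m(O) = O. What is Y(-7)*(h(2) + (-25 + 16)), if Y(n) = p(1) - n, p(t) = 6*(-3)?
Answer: -1287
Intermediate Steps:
p(t) = -18
C(D) = 2*D*(4 + D) (C(D) = (D + D)*(D + 4) = (2*D)*(4 + D) = 2*D*(4 + D))
h(q) = 126 (h(q) = 3*(2*3*(4 + 3)) = 3*(2*3*7) = 3*42 = 126)
Y(n) = -18 - n
Y(-7)*(h(2) + (-25 + 16)) = (-18 - 1*(-7))*(126 + (-25 + 16)) = (-18 + 7)*(126 - 9) = -11*117 = -1287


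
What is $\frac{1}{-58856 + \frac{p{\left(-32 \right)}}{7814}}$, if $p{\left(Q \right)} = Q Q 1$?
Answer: $- \frac{3907}{229949880} \approx -1.6991 \cdot 10^{-5}$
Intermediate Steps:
$p{\left(Q \right)} = Q^{2}$ ($p{\left(Q \right)} = Q^{2} \cdot 1 = Q^{2}$)
$\frac{1}{-58856 + \frac{p{\left(-32 \right)}}{7814}} = \frac{1}{-58856 + \frac{\left(-32\right)^{2}}{7814}} = \frac{1}{-58856 + 1024 \cdot \frac{1}{7814}} = \frac{1}{-58856 + \frac{512}{3907}} = \frac{1}{- \frac{229949880}{3907}} = - \frac{3907}{229949880}$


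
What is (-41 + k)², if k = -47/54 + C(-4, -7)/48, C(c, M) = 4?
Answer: 20367169/11664 ≈ 1746.2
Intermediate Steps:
k = -85/108 (k = -47/54 + 4/48 = -47*1/54 + 4*(1/48) = -47/54 + 1/12 = -85/108 ≈ -0.78704)
(-41 + k)² = (-41 - 85/108)² = (-4513/108)² = 20367169/11664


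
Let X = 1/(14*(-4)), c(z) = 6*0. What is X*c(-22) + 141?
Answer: 141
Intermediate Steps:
c(z) = 0
X = -1/56 (X = 1/(-56) = -1/56 ≈ -0.017857)
X*c(-22) + 141 = -1/56*0 + 141 = 0 + 141 = 141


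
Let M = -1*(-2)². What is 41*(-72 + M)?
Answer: -3116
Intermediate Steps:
M = -4 (M = -1*4 = -4)
41*(-72 + M) = 41*(-72 - 4) = 41*(-76) = -3116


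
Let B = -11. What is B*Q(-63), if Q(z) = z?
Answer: 693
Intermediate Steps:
B*Q(-63) = -11*(-63) = 693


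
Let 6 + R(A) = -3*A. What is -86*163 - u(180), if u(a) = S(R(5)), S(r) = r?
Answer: -13997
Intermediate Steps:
R(A) = -6 - 3*A
u(a) = -21 (u(a) = -6 - 3*5 = -6 - 15 = -21)
-86*163 - u(180) = -86*163 - 1*(-21) = -14018 + 21 = -13997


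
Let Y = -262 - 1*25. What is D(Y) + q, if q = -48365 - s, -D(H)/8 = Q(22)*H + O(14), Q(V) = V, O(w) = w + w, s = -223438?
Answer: 225361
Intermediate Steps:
O(w) = 2*w
Y = -287 (Y = -262 - 25 = -287)
D(H) = -224 - 176*H (D(H) = -8*(22*H + 2*14) = -8*(22*H + 28) = -8*(28 + 22*H) = -224 - 176*H)
q = 175073 (q = -48365 - 1*(-223438) = -48365 + 223438 = 175073)
D(Y) + q = (-224 - 176*(-287)) + 175073 = (-224 + 50512) + 175073 = 50288 + 175073 = 225361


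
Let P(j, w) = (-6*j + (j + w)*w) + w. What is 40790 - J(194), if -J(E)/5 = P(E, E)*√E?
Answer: 40790 + 371510*√194 ≈ 5.2153e+6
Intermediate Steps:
P(j, w) = w - 6*j + w*(j + w) (P(j, w) = (-6*j + w*(j + w)) + w = w - 6*j + w*(j + w))
J(E) = -5*√E*(-5*E + 2*E²) (J(E) = -5*(E + E² - 6*E + E*E)*√E = -5*(E + E² - 6*E + E²)*√E = -5*(-5*E + 2*E²)*√E = -5*√E*(-5*E + 2*E²))
40790 - J(194) = 40790 - 194^(3/2)*(25 - 10*194) = 40790 - 194*√194*(25 - 1940) = 40790 - 194*√194*(-1915) = 40790 - (-371510)*√194 = 40790 + 371510*√194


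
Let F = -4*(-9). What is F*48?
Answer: 1728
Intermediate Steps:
F = 36
F*48 = 36*48 = 1728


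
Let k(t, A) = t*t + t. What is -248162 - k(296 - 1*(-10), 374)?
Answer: -342104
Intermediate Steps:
k(t, A) = t + t² (k(t, A) = t² + t = t + t²)
-248162 - k(296 - 1*(-10), 374) = -248162 - (296 - 1*(-10))*(1 + (296 - 1*(-10))) = -248162 - (296 + 10)*(1 + (296 + 10)) = -248162 - 306*(1 + 306) = -248162 - 306*307 = -248162 - 1*93942 = -248162 - 93942 = -342104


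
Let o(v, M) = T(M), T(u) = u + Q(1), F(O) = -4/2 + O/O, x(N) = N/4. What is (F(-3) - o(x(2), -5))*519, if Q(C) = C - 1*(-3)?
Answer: 0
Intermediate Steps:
x(N) = N/4 (x(N) = N*(¼) = N/4)
Q(C) = 3 + C (Q(C) = C + 3 = 3 + C)
F(O) = -1 (F(O) = -4*½ + 1 = -2 + 1 = -1)
T(u) = 4 + u (T(u) = u + (3 + 1) = u + 4 = 4 + u)
o(v, M) = 4 + M
(F(-3) - o(x(2), -5))*519 = (-1 - (4 - 5))*519 = (-1 - 1*(-1))*519 = (-1 + 1)*519 = 0*519 = 0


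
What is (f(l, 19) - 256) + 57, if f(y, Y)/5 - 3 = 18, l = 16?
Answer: -94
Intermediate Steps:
f(y, Y) = 105 (f(y, Y) = 15 + 5*18 = 15 + 90 = 105)
(f(l, 19) - 256) + 57 = (105 - 256) + 57 = -151 + 57 = -94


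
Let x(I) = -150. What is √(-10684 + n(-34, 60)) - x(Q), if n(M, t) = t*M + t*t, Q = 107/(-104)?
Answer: 150 + 2*I*√2281 ≈ 150.0 + 95.52*I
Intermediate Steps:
Q = -107/104 (Q = 107*(-1/104) = -107/104 ≈ -1.0288)
n(M, t) = t² + M*t (n(M, t) = M*t + t² = t² + M*t)
√(-10684 + n(-34, 60)) - x(Q) = √(-10684 + 60*(-34 + 60)) - 1*(-150) = √(-10684 + 60*26) + 150 = √(-10684 + 1560) + 150 = √(-9124) + 150 = 2*I*√2281 + 150 = 150 + 2*I*√2281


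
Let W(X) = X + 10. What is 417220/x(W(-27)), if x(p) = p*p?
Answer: 417220/289 ≈ 1443.7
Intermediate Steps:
W(X) = 10 + X
x(p) = p²
417220/x(W(-27)) = 417220/((10 - 27)²) = 417220/((-17)²) = 417220/289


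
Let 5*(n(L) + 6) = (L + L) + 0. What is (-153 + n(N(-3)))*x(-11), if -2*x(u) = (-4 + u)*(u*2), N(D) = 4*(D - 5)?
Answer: 28347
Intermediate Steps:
N(D) = -20 + 4*D (N(D) = 4*(-5 + D) = -20 + 4*D)
n(L) = -6 + 2*L/5 (n(L) = -6 + ((L + L) + 0)/5 = -6 + (2*L + 0)/5 = -6 + (2*L)/5 = -6 + 2*L/5)
x(u) = -u*(-4 + u) (x(u) = -(-4 + u)*u*2/2 = -(-4 + u)*2*u/2 = -u*(-4 + u))
(-153 + n(N(-3)))*x(-11) = (-153 + (-6 + 2*(-20 + 4*(-3))/5))*(-11*(4 - 1*(-11))) = (-153 + (-6 + 2*(-20 - 12)/5))*(-11*(4 + 11)) = (-153 + (-6 + (2/5)*(-32)))*(-11*15) = (-153 + (-6 - 64/5))*(-165) = (-153 - 94/5)*(-165) = -859/5*(-165) = 28347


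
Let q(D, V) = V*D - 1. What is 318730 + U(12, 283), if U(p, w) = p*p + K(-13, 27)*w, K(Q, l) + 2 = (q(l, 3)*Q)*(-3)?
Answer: 1201268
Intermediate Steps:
q(D, V) = -1 + D*V (q(D, V) = D*V - 1 = -1 + D*V)
K(Q, l) = -2 - 3*Q*(-1 + 3*l) (K(Q, l) = -2 + ((-1 + l*3)*Q)*(-3) = -2 + ((-1 + 3*l)*Q)*(-3) = -2 + (Q*(-1 + 3*l))*(-3) = -2 - 3*Q*(-1 + 3*l))
U(p, w) = p**2 + 3118*w (U(p, w) = p*p + (-2 + 3*(-13) - 9*(-13)*27)*w = p**2 + (-2 - 39 + 3159)*w = p**2 + 3118*w)
318730 + U(12, 283) = 318730 + (12**2 + 3118*283) = 318730 + (144 + 882394) = 318730 + 882538 = 1201268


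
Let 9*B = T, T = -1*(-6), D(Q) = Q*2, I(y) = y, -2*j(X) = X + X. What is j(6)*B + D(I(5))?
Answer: 6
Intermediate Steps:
j(X) = -X (j(X) = -(X + X)/2 = -X)
D(Q) = 2*Q
T = 6
B = ⅔ (B = (⅑)*6 = ⅔ ≈ 0.66667)
j(6)*B + D(I(5)) = -1*6*(⅔) + 2*5 = -6*⅔ + 10 = -4 + 10 = 6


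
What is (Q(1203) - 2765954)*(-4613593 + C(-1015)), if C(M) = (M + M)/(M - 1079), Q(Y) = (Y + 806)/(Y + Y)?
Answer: 16072976853927783820/1259541 ≈ 1.2761e+13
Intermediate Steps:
Q(Y) = (806 + Y)/(2*Y) (Q(Y) = (806 + Y)/((2*Y)) = (806 + Y)*(1/(2*Y)) = (806 + Y)/(2*Y))
C(M) = 2*M/(-1079 + M) (C(M) = (2*M)/(-1079 + M) = 2*M/(-1079 + M))
(Q(1203) - 2765954)*(-4613593 + C(-1015)) = ((½)*(806 + 1203)/1203 - 2765954)*(-4613593 + 2*(-1015)/(-1079 - 1015)) = ((½)*(1/1203)*2009 - 2765954)*(-4613593 + 2*(-1015)/(-2094)) = (2009/2406 - 2765954)*(-4613593 + 2*(-1015)*(-1/2094)) = -6654883315*(-4613593 + 1015/1047)/2406 = -6654883315/2406*(-4830430856/1047) = 16072976853927783820/1259541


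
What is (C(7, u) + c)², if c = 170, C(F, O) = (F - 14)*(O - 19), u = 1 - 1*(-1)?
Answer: 83521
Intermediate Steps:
u = 2 (u = 1 + 1 = 2)
C(F, O) = (-19 + O)*(-14 + F) (C(F, O) = (-14 + F)*(-19 + O) = (-19 + O)*(-14 + F))
(C(7, u) + c)² = ((266 - 19*7 - 14*2 + 7*2) + 170)² = ((266 - 133 - 28 + 14) + 170)² = (119 + 170)² = 289² = 83521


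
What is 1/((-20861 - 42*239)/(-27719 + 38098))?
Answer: -10379/30899 ≈ -0.33590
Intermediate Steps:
1/((-20861 - 42*239)/(-27719 + 38098)) = 1/((-20861 - 10038)/10379) = 1/(-30899*1/10379) = 1/(-30899/10379) = -10379/30899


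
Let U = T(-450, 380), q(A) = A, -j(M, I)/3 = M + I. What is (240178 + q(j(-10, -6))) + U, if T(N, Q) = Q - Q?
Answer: 240226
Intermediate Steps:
j(M, I) = -3*I - 3*M (j(M, I) = -3*(M + I) = -3*(I + M) = -3*I - 3*M)
T(N, Q) = 0
U = 0
(240178 + q(j(-10, -6))) + U = (240178 + (-3*(-6) - 3*(-10))) + 0 = (240178 + (18 + 30)) + 0 = (240178 + 48) + 0 = 240226 + 0 = 240226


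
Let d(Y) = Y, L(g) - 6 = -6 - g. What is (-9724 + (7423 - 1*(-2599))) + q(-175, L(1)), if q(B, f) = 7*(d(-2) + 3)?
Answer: 305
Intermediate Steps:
L(g) = -g (L(g) = 6 + (-6 - g) = -g)
q(B, f) = 7 (q(B, f) = 7*(-2 + 3) = 7*1 = 7)
(-9724 + (7423 - 1*(-2599))) + q(-175, L(1)) = (-9724 + (7423 - 1*(-2599))) + 7 = (-9724 + (7423 + 2599)) + 7 = (-9724 + 10022) + 7 = 298 + 7 = 305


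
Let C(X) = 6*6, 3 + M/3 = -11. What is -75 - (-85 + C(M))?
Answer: -26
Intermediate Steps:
M = -42 (M = -9 + 3*(-11) = -9 - 33 = -42)
C(X) = 36
-75 - (-85 + C(M)) = -75 - (-85 + 36) = -75 - 1*(-49) = -75 + 49 = -26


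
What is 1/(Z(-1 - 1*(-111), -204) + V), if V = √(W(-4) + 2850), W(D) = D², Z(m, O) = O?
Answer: -102/19375 - √2866/38750 ≈ -0.0066461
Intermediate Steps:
V = √2866 (V = √((-4)² + 2850) = √(16 + 2850) = √2866 ≈ 53.535)
1/(Z(-1 - 1*(-111), -204) + V) = 1/(-204 + √2866)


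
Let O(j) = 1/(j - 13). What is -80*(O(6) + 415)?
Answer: -232320/7 ≈ -33189.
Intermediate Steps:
O(j) = 1/(-13 + j)
-80*(O(6) + 415) = -80*(1/(-13 + 6) + 415) = -80*(1/(-7) + 415) = -80*(-⅐ + 415) = -80*2904/7 = -232320/7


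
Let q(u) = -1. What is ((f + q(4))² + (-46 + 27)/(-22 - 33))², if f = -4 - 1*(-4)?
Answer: 5476/3025 ≈ 1.8102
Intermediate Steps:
f = 0 (f = -4 + 4 = 0)
((f + q(4))² + (-46 + 27)/(-22 - 33))² = ((0 - 1)² + (-46 + 27)/(-22 - 33))² = ((-1)² - 19/(-55))² = (1 - 19*(-1/55))² = (1 + 19/55)² = (74/55)² = 5476/3025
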